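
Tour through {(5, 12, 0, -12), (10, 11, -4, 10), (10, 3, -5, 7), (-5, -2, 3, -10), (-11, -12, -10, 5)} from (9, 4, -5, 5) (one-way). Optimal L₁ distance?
121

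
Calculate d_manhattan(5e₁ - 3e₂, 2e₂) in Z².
10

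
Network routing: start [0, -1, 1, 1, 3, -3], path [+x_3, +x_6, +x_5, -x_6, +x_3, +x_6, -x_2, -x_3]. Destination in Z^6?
(0, -2, 2, 1, 4, -2)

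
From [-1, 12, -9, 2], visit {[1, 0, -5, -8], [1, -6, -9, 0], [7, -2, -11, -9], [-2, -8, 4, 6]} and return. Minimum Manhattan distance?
126
(one optimal route: (-1, 12, -9, 2) → (1, 0, -5, -8) → (7, -2, -11, -9) → (1, -6, -9, 0) → (-2, -8, 4, 6) → (-1, 12, -9, 2))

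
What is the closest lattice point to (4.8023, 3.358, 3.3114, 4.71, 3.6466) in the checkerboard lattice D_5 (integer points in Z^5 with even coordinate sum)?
(5, 3, 3, 5, 4)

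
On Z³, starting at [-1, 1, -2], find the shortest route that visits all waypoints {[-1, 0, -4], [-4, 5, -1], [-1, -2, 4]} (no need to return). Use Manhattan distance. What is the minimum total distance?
28
(one optimal route: (-1, 1, -2) → (-1, 0, -4) → (-1, -2, 4) → (-4, 5, -1))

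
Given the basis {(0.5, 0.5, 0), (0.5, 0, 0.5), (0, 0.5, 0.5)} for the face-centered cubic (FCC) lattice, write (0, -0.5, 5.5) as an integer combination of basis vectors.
-6b₁ + 6b₂ + 5b₃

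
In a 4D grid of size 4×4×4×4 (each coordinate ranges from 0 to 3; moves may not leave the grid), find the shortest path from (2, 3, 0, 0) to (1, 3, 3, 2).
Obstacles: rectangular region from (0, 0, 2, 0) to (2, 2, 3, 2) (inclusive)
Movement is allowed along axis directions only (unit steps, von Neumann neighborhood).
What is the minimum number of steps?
6
(one shortest path: (2, 3, 0, 0) → (1, 3, 0, 0) → (1, 3, 1, 0) → (1, 3, 2, 0) → (1, 3, 3, 0) → (1, 3, 3, 1) → (1, 3, 3, 2))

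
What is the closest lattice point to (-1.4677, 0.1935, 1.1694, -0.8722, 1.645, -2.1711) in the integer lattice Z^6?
(-1, 0, 1, -1, 2, -2)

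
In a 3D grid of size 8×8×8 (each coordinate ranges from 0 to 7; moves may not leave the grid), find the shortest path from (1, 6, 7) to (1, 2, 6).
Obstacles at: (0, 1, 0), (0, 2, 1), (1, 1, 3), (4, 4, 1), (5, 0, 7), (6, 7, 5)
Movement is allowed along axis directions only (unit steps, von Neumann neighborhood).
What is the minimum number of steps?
5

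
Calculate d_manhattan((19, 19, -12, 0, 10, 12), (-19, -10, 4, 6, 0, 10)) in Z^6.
101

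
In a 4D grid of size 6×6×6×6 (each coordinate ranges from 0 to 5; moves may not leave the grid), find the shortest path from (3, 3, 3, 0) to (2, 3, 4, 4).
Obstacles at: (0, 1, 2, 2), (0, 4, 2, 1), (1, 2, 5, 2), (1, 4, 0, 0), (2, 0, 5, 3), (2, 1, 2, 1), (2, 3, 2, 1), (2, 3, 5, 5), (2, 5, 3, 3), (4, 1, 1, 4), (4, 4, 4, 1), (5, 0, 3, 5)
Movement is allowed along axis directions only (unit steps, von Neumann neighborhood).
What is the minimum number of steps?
6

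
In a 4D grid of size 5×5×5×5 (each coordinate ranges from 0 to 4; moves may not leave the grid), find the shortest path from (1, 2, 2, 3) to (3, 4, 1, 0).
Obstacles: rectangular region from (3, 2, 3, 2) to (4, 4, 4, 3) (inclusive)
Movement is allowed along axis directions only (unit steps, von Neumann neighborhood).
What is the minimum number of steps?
8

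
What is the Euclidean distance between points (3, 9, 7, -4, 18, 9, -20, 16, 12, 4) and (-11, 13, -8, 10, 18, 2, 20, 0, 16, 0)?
50.6952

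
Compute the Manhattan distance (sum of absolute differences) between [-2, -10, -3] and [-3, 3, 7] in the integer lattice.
24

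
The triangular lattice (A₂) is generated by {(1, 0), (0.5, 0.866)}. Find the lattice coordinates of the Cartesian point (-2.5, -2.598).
-b₁ - 3b₂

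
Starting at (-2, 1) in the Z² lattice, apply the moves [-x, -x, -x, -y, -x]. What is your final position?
(-6, 0)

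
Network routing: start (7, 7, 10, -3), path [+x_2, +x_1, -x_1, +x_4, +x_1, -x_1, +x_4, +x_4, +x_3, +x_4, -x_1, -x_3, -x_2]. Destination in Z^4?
(6, 7, 10, 1)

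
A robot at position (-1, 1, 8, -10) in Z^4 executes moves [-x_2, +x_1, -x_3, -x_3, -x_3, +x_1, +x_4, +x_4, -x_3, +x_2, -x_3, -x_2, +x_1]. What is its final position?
(2, 0, 3, -8)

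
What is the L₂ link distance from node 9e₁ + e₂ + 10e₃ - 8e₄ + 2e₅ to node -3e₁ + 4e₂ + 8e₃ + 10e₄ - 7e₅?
23.7065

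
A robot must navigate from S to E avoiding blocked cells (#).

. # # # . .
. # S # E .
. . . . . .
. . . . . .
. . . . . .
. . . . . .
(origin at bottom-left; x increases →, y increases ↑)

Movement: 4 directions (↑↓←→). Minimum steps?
4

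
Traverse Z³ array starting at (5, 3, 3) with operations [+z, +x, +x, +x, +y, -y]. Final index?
(8, 3, 4)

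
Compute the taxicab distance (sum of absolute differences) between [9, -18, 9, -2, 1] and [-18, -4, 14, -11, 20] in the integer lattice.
74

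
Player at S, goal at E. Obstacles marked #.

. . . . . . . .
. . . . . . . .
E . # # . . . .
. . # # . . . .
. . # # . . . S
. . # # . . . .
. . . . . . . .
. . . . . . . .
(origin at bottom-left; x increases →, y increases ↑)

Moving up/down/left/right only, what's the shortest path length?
11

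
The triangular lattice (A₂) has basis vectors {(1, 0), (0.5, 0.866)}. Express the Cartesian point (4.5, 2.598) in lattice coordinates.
3b₁ + 3b₂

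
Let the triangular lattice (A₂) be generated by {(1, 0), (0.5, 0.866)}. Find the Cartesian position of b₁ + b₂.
(1.5, 0.866)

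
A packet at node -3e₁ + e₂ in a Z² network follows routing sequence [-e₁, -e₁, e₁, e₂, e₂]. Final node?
(-4, 3)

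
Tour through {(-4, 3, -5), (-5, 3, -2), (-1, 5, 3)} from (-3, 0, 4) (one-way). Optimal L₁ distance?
23
(one optimal route: (-3, 0, 4) → (-1, 5, 3) → (-5, 3, -2) → (-4, 3, -5))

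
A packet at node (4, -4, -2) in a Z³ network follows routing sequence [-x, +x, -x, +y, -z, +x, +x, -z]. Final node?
(5, -3, -4)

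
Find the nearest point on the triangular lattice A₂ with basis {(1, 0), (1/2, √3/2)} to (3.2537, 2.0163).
(3, 1.732)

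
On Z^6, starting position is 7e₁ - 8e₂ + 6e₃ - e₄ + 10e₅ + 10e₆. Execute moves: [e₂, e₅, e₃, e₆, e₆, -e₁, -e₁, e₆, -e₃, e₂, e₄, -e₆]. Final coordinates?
(5, -6, 6, 0, 11, 12)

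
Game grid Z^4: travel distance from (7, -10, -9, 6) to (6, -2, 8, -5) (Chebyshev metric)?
17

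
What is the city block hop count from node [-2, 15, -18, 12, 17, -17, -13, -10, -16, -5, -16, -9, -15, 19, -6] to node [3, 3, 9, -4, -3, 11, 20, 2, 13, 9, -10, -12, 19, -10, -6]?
268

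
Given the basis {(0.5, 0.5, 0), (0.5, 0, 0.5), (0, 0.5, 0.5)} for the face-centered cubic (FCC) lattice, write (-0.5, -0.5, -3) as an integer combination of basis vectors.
2b₁ - 3b₂ - 3b₃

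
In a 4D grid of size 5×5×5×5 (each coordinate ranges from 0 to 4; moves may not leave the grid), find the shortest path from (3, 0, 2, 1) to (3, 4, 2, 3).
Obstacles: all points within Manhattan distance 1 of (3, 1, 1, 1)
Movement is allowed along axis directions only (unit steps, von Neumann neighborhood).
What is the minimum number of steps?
6
(one shortest path: (3, 0, 2, 1) → (3, 0, 2, 2) → (3, 1, 2, 2) → (3, 2, 2, 2) → (3, 3, 2, 2) → (3, 4, 2, 2) → (3, 4, 2, 3))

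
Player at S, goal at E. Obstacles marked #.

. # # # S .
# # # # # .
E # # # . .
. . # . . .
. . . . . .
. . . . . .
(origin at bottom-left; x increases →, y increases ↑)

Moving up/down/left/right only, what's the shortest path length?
12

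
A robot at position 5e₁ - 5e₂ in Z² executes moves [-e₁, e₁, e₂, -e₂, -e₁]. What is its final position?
(4, -5)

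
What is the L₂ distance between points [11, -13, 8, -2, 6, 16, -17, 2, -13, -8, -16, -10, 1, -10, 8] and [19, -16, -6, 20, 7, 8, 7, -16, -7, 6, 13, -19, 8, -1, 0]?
55.3715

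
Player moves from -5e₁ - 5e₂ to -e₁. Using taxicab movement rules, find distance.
9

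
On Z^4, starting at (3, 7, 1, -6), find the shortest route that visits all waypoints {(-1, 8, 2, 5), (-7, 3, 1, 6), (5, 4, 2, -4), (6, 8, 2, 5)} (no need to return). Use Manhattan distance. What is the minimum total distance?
42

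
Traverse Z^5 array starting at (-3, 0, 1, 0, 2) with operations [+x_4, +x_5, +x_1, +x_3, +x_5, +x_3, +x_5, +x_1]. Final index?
(-1, 0, 3, 1, 5)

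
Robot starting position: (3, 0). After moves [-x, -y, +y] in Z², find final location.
(2, 0)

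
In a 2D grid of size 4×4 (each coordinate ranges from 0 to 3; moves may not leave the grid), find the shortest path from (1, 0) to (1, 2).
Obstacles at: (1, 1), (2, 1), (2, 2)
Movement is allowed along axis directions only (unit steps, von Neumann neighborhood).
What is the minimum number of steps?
4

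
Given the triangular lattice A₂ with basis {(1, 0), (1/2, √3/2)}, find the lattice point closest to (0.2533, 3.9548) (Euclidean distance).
(0.5, 4.33)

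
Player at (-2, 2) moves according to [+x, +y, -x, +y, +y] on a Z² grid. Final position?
(-2, 5)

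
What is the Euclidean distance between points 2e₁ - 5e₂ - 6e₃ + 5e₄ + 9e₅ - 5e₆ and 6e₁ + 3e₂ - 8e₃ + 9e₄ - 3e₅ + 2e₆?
17.1172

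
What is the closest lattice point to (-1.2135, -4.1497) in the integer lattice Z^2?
(-1, -4)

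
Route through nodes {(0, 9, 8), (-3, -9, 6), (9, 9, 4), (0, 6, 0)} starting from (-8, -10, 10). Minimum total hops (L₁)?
58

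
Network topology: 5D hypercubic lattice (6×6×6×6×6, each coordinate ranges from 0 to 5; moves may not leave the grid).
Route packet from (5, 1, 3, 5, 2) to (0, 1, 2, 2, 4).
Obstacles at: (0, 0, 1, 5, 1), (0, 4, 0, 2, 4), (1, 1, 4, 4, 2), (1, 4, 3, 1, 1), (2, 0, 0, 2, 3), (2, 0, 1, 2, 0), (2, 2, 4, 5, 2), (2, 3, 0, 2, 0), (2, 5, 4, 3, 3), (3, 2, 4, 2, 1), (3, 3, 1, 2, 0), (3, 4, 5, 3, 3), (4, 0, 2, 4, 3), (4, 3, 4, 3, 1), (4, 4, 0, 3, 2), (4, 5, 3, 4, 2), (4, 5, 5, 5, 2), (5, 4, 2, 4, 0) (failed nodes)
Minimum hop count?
11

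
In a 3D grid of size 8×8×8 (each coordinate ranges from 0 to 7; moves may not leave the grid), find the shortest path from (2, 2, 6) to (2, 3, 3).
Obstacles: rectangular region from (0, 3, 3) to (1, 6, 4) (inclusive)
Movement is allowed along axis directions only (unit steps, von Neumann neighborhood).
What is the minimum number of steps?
4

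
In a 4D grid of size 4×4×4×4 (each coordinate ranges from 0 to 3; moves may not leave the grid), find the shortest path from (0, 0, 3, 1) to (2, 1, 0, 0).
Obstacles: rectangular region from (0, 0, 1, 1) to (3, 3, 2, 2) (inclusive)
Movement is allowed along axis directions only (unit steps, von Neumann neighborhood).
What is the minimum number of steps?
7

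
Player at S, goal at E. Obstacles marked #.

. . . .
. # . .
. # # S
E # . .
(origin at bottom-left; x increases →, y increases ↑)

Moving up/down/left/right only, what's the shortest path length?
8
(one shortest path: (3, 1) → (3, 2) → (2, 2) → (2, 3) → (1, 3) → (0, 3) → (0, 2) → (0, 1) → (0, 0))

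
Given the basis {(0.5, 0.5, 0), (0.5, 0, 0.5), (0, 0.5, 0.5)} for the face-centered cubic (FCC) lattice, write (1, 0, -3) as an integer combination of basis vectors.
4b₁ - 2b₂ - 4b₃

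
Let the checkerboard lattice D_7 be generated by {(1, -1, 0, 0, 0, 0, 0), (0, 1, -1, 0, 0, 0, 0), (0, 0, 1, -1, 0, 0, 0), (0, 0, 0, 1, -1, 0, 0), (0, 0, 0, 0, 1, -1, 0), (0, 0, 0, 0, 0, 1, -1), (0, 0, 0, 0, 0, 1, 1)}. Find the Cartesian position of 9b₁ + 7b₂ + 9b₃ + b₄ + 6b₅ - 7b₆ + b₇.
(9, -2, 2, -8, 5, -12, 8)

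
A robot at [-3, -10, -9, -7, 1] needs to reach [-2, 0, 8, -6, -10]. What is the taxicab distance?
40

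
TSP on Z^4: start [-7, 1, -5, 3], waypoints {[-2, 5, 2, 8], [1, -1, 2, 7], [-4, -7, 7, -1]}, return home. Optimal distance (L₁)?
82
(one optimal route: (-7, 1, -5, 3) → (-2, 5, 2, 8) → (1, -1, 2, 7) → (-4, -7, 7, -1) → (-7, 1, -5, 3))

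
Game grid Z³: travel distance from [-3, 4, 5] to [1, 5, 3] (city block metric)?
7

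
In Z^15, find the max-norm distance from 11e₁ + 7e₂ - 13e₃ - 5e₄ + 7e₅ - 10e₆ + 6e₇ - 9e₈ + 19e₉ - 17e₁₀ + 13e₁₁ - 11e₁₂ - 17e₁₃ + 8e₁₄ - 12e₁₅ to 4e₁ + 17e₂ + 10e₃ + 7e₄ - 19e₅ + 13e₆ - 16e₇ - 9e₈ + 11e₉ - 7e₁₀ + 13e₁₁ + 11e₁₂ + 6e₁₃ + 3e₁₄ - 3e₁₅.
26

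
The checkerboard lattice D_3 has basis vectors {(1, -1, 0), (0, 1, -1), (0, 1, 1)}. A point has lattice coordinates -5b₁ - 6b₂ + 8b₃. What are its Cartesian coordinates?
(-5, 7, 14)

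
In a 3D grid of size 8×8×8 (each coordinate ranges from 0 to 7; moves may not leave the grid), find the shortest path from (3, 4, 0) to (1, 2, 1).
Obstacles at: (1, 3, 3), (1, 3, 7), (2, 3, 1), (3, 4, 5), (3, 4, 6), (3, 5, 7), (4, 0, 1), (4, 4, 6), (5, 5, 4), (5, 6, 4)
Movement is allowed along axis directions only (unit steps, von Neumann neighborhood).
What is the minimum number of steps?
5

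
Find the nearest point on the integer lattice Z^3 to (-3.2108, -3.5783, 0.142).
(-3, -4, 0)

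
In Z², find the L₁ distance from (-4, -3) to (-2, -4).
3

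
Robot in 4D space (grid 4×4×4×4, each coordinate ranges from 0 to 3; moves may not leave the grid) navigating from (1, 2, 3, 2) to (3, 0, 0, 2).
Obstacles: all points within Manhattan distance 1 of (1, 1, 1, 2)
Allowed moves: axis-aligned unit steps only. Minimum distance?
7
(one shortest path: (1, 2, 3, 2) → (2, 2, 3, 2) → (3, 2, 3, 2) → (3, 1, 3, 2) → (3, 0, 3, 2) → (3, 0, 2, 2) → (3, 0, 1, 2) → (3, 0, 0, 2))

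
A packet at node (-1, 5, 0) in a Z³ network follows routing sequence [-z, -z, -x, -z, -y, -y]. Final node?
(-2, 3, -3)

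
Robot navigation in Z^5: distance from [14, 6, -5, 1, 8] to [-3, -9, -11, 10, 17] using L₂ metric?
26.6833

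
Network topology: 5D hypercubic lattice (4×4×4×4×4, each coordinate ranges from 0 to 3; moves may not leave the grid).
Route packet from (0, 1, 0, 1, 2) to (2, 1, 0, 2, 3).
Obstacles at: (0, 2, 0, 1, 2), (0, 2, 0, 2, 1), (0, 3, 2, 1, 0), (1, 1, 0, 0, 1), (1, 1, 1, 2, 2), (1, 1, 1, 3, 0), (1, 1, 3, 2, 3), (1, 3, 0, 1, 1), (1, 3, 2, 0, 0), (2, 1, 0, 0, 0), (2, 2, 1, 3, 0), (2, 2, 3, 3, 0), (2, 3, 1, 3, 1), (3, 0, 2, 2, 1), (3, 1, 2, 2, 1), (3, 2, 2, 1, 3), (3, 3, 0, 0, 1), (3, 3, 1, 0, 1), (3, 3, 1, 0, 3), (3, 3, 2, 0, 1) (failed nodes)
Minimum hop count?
4
(one shortest path: (0, 1, 0, 1, 2) → (1, 1, 0, 1, 2) → (2, 1, 0, 1, 2) → (2, 1, 0, 2, 2) → (2, 1, 0, 2, 3))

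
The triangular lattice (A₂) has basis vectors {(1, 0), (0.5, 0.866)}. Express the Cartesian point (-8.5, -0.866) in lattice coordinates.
-8b₁ - b₂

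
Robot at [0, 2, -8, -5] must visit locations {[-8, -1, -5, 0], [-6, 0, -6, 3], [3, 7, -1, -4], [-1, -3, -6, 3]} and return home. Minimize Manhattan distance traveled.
74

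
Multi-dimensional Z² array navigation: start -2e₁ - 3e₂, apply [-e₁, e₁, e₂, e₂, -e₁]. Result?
(-3, -1)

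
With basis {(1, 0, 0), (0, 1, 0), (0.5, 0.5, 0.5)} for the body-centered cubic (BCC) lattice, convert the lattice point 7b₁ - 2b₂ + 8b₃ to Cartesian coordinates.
(11, 2, 4)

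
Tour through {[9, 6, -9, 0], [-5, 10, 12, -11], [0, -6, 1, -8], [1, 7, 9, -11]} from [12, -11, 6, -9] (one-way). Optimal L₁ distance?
108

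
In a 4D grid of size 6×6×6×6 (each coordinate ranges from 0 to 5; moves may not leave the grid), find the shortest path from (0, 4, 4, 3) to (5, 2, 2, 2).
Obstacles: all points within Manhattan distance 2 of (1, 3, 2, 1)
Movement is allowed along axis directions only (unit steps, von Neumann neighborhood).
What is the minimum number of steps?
10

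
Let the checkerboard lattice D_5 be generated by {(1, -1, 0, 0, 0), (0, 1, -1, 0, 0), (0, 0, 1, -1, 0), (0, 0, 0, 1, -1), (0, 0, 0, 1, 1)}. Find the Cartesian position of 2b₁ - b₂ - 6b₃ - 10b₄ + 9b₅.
(2, -3, -5, 5, 19)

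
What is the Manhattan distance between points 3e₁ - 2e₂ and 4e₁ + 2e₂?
5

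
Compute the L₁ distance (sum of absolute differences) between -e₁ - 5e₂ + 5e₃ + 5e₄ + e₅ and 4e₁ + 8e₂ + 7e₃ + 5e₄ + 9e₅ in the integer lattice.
28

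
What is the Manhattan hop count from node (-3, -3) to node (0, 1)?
7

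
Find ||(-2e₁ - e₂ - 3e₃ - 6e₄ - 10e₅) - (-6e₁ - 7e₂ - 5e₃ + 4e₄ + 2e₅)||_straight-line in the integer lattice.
17.3205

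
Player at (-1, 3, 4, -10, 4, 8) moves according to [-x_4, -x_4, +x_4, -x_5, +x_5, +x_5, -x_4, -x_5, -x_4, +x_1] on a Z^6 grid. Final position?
(0, 3, 4, -13, 4, 8)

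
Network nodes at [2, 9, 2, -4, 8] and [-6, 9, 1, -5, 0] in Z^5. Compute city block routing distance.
18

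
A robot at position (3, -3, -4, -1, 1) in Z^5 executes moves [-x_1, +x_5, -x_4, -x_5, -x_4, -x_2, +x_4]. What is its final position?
(2, -4, -4, -2, 1)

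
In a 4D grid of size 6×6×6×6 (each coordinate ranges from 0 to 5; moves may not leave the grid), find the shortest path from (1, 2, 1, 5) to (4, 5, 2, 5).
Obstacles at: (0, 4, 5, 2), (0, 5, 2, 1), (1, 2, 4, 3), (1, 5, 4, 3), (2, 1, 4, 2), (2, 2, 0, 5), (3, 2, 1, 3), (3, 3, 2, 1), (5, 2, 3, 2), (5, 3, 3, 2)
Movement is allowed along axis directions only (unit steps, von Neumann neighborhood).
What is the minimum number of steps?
7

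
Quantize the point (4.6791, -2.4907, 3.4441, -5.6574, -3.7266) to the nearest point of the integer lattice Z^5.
(5, -2, 3, -6, -4)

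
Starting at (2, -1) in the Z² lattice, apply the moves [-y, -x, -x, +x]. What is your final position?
(1, -2)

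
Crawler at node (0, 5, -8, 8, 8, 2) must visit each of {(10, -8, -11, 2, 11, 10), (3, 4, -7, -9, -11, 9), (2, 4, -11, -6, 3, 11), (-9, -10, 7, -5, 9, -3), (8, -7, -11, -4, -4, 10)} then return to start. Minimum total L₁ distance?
234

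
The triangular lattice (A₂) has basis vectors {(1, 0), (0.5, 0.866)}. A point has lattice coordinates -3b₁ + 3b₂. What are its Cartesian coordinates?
(-1.5, 2.598)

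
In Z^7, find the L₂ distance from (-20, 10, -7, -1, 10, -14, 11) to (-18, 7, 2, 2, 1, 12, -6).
33.8969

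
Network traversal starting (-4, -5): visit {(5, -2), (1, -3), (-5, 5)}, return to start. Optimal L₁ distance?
40
(one optimal route: (-4, -5) → (1, -3) → (5, -2) → (-5, 5) → (-4, -5))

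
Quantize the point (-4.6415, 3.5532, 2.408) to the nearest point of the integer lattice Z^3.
(-5, 4, 2)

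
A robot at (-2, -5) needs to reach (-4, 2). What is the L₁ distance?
9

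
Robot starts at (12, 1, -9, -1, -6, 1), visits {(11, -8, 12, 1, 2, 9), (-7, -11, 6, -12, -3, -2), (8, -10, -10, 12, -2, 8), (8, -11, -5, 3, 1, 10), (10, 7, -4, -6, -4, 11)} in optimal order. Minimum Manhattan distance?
181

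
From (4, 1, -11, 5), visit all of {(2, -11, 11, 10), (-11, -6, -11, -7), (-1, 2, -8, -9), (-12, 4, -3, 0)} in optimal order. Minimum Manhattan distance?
125
(one optimal route: (4, 1, -11, 5) → (-1, 2, -8, -9) → (-11, -6, -11, -7) → (-12, 4, -3, 0) → (2, -11, 11, 10))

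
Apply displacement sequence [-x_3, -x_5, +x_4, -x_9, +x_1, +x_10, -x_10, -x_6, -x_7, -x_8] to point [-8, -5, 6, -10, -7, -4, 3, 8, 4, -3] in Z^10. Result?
(-7, -5, 5, -9, -8, -5, 2, 7, 3, -3)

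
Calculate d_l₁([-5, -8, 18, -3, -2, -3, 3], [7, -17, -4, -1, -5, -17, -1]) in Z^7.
66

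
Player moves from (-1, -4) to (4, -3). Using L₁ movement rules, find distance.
6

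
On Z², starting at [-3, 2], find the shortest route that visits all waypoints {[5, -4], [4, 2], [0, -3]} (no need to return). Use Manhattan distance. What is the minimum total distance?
20
(one optimal route: (-3, 2) → (4, 2) → (5, -4) → (0, -3))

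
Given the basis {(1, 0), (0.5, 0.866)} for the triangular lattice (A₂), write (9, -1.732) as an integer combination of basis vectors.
10b₁ - 2b₂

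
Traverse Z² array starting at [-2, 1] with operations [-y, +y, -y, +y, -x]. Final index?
(-3, 1)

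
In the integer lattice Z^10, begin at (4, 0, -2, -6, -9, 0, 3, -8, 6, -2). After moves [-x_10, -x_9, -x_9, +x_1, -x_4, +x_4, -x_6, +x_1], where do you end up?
(6, 0, -2, -6, -9, -1, 3, -8, 4, -3)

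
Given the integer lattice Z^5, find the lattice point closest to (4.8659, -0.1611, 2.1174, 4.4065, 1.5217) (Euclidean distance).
(5, 0, 2, 4, 2)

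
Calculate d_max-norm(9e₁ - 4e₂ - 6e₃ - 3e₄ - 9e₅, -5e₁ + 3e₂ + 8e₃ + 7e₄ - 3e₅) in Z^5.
14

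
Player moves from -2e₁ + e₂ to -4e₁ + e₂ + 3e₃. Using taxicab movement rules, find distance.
5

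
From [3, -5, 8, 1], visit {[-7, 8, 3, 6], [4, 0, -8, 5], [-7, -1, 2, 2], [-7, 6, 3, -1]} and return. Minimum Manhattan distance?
98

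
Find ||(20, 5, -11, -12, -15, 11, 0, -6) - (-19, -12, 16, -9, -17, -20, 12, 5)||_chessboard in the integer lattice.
39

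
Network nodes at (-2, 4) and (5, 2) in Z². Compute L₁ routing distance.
9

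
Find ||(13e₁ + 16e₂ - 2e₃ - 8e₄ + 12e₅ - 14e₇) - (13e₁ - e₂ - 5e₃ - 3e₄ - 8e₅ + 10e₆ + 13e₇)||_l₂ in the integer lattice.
39.3954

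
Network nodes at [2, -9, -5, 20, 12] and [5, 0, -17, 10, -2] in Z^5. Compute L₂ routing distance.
23.0217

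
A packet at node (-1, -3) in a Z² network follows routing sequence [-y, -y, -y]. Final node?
(-1, -6)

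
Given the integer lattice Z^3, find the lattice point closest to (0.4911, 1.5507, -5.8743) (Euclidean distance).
(0, 2, -6)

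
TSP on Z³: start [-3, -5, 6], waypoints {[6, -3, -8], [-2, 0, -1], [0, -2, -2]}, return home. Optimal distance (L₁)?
56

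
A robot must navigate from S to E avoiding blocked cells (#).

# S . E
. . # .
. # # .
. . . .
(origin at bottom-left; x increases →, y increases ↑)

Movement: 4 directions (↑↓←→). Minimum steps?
2
(one shortest path: (1, 3) → (2, 3) → (3, 3))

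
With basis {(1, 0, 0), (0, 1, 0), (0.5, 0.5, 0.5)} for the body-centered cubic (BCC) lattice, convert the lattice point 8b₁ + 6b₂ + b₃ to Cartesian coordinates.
(8.5, 6.5, 0.5)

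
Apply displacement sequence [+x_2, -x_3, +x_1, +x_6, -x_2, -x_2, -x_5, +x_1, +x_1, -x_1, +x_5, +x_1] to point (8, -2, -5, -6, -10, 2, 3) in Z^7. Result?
(11, -3, -6, -6, -10, 3, 3)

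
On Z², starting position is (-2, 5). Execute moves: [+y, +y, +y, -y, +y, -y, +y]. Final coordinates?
(-2, 8)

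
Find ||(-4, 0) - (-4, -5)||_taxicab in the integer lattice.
5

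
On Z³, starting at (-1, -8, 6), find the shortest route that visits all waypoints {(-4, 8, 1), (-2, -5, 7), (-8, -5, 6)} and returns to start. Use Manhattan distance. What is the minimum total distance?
58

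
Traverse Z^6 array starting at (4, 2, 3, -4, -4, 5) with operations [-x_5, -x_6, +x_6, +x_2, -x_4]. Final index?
(4, 3, 3, -5, -5, 5)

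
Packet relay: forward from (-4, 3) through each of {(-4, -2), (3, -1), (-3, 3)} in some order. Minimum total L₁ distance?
15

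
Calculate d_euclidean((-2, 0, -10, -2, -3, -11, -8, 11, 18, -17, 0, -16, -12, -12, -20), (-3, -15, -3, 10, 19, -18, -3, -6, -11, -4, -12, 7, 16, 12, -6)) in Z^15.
67.1193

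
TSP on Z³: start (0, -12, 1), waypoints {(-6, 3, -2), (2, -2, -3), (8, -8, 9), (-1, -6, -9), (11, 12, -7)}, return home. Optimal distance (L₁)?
134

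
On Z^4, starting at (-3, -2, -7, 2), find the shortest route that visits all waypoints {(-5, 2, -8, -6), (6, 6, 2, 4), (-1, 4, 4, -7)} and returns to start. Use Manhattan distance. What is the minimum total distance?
84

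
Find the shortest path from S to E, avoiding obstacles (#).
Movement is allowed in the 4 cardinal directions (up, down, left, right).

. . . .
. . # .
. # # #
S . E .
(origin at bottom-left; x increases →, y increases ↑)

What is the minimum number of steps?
2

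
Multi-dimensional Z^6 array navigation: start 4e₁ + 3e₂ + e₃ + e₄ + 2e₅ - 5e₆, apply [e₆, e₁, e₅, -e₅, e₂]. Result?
(5, 4, 1, 1, 2, -4)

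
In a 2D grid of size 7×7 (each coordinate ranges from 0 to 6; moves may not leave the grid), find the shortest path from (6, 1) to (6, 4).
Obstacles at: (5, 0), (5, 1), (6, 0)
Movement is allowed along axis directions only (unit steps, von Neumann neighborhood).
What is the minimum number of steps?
3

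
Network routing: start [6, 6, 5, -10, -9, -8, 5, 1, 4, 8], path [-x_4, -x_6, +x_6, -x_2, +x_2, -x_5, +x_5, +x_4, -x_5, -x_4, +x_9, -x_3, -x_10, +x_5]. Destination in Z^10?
(6, 6, 4, -11, -9, -8, 5, 1, 5, 7)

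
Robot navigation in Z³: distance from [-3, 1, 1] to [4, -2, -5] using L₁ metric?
16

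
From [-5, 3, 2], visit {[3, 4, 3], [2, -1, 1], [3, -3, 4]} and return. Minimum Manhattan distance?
36
(one optimal route: (-5, 3, 2) → (3, 4, 3) → (3, -3, 4) → (2, -1, 1) → (-5, 3, 2))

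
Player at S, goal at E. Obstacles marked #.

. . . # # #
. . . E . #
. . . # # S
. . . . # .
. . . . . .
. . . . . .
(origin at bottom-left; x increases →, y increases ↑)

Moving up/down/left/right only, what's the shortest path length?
9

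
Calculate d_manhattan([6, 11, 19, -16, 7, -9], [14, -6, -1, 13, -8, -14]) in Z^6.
94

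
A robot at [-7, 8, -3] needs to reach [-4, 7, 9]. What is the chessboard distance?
12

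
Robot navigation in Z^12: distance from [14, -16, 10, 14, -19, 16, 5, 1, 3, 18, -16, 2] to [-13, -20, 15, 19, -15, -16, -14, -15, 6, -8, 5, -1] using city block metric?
165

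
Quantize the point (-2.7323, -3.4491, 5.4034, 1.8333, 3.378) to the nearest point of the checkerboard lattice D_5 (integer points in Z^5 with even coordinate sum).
(-3, -3, 5, 2, 3)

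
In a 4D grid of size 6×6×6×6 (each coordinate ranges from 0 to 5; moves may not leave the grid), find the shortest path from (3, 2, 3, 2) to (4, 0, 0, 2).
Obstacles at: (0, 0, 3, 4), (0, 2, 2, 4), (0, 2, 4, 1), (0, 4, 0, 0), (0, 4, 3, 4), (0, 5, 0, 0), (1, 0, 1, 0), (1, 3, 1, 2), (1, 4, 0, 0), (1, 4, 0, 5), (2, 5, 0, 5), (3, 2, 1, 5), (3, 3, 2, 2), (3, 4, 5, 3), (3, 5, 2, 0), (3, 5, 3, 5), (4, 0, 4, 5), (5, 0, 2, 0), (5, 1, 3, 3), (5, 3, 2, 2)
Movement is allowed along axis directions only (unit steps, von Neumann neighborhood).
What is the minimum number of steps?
6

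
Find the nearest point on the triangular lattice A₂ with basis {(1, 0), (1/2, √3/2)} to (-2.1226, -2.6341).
(-2.5, -2.598)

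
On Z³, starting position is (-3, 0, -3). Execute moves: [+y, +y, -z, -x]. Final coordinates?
(-4, 2, -4)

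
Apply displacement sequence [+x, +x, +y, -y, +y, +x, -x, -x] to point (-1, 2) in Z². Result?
(0, 3)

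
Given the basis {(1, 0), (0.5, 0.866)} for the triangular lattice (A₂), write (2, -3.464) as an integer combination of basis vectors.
4b₁ - 4b₂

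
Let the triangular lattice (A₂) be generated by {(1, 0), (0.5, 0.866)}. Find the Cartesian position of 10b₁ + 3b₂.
(11.5, 2.598)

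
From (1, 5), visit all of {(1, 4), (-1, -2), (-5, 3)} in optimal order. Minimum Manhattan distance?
17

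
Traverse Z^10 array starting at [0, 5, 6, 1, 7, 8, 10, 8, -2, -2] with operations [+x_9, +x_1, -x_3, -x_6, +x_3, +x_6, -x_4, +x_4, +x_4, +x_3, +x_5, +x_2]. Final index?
(1, 6, 7, 2, 8, 8, 10, 8, -1, -2)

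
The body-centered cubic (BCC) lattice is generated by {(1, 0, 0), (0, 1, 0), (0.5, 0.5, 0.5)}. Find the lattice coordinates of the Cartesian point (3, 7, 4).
-b₁ + 3b₂ + 8b₃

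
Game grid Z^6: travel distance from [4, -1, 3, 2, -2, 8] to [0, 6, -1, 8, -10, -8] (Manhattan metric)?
45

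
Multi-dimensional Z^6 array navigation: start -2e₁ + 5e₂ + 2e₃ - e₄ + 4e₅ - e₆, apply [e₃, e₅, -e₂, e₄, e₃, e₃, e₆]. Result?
(-2, 4, 5, 0, 5, 0)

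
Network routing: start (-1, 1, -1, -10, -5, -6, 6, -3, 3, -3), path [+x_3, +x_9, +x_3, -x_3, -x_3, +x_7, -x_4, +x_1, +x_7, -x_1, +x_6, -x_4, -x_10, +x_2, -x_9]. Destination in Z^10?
(-1, 2, -1, -12, -5, -5, 8, -3, 3, -4)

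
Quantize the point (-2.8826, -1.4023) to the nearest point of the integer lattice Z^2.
(-3, -1)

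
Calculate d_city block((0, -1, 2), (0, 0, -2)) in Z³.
5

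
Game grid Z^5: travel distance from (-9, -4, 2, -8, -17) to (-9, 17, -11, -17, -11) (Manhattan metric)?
49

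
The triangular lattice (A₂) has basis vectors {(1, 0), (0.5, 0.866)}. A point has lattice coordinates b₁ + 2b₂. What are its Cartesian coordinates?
(2, 1.732)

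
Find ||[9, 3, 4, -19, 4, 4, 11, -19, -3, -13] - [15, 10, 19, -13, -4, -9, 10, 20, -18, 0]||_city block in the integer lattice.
123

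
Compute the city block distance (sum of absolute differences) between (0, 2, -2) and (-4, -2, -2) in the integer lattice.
8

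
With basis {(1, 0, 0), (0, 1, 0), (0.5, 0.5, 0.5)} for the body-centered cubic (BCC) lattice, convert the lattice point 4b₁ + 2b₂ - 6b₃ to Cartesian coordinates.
(1, -1, -3)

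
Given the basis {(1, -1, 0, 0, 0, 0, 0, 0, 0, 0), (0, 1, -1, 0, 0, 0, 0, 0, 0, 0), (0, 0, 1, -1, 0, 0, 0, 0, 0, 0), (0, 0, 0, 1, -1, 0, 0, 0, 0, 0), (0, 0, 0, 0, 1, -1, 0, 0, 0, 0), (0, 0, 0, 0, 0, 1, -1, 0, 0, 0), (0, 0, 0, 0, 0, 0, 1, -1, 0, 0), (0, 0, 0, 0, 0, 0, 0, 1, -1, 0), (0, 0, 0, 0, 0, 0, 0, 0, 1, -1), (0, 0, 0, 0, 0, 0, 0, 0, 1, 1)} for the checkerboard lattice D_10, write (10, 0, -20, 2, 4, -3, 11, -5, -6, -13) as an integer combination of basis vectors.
10b₁ + 10b₂ - 10b₃ - 8b₄ - 4b₅ - 7b₆ + 4b₇ - b₈ + 3b₉ - 10b₁₀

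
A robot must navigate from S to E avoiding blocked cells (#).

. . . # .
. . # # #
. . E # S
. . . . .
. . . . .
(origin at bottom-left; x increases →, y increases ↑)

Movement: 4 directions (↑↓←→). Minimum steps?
4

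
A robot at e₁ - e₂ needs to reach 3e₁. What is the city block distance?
3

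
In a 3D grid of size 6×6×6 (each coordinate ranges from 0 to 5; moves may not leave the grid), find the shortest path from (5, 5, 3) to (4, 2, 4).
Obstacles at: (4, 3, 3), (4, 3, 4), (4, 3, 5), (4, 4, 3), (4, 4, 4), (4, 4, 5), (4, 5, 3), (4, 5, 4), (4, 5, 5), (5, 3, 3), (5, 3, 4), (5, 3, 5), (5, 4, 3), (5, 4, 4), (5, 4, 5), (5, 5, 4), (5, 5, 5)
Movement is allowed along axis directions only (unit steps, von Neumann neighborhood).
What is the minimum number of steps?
7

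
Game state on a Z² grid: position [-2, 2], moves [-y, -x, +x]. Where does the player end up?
(-2, 1)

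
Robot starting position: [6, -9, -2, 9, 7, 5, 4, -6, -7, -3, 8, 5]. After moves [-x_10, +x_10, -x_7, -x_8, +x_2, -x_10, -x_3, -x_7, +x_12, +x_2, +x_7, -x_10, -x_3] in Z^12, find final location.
(6, -7, -4, 9, 7, 5, 3, -7, -7, -5, 8, 6)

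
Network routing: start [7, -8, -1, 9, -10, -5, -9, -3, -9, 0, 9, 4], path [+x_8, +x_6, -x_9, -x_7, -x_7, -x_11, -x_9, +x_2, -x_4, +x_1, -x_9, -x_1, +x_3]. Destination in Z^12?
(7, -7, 0, 8, -10, -4, -11, -2, -12, 0, 8, 4)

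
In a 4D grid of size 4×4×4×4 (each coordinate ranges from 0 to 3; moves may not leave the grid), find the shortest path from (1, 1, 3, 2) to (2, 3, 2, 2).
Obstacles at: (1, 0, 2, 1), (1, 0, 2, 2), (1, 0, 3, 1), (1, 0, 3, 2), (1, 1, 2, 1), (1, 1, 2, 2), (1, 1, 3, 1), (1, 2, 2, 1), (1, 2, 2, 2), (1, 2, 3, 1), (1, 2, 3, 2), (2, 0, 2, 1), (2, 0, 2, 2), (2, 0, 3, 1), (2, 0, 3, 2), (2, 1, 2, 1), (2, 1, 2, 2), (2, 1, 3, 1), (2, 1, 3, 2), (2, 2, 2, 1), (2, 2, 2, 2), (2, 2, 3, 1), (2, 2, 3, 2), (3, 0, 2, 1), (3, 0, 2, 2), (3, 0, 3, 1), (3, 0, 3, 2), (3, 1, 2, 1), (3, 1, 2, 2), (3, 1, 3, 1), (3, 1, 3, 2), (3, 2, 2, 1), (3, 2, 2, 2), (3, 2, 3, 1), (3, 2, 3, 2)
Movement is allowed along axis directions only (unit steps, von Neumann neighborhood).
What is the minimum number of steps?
6
(one shortest path: (1, 1, 3, 2) → (0, 1, 3, 2) → (0, 2, 3, 2) → (0, 3, 3, 2) → (1, 3, 3, 2) → (2, 3, 3, 2) → (2, 3, 2, 2))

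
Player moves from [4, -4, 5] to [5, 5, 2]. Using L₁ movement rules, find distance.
13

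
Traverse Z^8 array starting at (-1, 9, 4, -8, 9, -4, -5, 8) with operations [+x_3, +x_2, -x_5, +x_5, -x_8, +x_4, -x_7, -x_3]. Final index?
(-1, 10, 4, -7, 9, -4, -6, 7)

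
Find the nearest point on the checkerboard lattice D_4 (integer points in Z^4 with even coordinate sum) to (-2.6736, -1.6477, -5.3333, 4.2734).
(-3, -2, -5, 4)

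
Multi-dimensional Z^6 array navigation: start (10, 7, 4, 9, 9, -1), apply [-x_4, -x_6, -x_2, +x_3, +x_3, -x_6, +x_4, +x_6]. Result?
(10, 6, 6, 9, 9, -2)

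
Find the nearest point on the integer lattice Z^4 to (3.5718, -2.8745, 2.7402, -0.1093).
(4, -3, 3, 0)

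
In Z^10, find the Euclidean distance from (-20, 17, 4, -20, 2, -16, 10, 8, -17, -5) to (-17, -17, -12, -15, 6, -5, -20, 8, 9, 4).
56.921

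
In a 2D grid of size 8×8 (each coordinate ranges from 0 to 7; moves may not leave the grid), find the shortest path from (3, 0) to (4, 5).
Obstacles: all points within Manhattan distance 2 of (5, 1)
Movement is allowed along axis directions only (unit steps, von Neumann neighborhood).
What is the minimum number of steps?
8
(one shortest path: (3, 0) → (2, 0) → (2, 1) → (2, 2) → (3, 2) → (3, 3) → (4, 3) → (4, 4) → (4, 5))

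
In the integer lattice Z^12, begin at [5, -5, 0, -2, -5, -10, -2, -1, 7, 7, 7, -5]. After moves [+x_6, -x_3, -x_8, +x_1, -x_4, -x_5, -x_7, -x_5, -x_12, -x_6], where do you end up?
(6, -5, -1, -3, -7, -10, -3, -2, 7, 7, 7, -6)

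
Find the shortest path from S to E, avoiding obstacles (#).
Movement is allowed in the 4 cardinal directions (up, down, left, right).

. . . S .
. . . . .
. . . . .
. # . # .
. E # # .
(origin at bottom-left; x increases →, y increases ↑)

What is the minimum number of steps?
8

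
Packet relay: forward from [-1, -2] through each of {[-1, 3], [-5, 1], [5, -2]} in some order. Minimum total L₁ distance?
23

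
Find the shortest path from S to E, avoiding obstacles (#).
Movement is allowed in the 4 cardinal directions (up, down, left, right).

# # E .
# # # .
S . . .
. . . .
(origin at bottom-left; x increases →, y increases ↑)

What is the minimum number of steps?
6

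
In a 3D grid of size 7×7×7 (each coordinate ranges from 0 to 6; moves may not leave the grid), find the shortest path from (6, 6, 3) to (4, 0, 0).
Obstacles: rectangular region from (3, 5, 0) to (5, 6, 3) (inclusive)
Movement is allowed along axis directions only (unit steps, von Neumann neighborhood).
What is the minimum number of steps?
11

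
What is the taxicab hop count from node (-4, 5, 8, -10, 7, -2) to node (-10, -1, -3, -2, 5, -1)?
34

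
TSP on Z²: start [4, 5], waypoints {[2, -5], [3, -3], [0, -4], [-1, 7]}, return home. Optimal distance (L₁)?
34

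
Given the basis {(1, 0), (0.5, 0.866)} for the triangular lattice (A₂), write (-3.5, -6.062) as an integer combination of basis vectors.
-7b₂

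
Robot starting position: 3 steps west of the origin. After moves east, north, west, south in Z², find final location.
(-3, 0)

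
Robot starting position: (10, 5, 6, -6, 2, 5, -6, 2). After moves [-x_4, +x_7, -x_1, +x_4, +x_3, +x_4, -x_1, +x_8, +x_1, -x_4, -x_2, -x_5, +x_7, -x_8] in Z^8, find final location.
(9, 4, 7, -6, 1, 5, -4, 2)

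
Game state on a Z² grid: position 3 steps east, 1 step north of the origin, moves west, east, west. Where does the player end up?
(2, 1)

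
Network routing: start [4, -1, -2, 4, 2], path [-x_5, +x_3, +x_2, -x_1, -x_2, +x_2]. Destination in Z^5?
(3, 0, -1, 4, 1)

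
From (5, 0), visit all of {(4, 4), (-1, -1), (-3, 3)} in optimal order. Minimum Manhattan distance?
19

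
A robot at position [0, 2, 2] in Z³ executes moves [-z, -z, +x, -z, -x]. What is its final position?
(0, 2, -1)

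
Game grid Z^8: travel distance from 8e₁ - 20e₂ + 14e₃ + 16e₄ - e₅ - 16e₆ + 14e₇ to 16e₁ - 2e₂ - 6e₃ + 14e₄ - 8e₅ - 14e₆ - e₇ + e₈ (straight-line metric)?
32.7261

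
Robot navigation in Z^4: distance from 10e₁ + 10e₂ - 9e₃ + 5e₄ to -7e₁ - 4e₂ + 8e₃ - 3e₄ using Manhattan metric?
56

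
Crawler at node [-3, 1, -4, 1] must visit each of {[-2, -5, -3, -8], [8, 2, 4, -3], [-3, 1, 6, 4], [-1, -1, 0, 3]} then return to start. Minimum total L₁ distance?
88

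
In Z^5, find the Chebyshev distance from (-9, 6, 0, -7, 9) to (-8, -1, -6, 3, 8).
10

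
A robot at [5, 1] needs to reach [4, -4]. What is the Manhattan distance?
6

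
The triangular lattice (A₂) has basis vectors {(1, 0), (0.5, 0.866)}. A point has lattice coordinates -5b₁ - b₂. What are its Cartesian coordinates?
(-5.5, -0.866)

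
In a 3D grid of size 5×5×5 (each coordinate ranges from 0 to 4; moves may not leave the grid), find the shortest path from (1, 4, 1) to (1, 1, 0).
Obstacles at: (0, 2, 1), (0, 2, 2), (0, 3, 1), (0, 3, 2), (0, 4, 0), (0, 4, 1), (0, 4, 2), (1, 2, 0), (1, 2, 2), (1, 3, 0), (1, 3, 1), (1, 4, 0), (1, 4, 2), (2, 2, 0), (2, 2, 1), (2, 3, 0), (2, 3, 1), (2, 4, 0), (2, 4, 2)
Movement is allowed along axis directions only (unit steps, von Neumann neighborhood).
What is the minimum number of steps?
8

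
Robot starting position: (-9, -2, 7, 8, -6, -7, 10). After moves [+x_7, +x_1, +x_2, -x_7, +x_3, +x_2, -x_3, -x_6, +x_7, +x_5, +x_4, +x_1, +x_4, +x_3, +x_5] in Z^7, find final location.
(-7, 0, 8, 10, -4, -8, 11)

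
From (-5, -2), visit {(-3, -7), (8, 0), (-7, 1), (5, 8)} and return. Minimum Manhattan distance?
60
(one optimal route: (-5, -2) → (-3, -7) → (8, 0) → (5, 8) → (-7, 1) → (-5, -2))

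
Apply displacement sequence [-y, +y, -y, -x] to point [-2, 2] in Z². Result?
(-3, 1)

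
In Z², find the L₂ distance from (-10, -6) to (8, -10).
18.4391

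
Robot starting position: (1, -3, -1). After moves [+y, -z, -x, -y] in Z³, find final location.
(0, -3, -2)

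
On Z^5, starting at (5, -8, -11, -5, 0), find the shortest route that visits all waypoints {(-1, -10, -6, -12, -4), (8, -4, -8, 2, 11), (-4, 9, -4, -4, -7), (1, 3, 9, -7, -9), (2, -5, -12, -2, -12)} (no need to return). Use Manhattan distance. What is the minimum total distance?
162
(one optimal route: (5, -8, -11, -5, 0) → (8, -4, -8, 2, 11) → (2, -5, -12, -2, -12) → (-1, -10, -6, -12, -4) → (-4, 9, -4, -4, -7) → (1, 3, 9, -7, -9))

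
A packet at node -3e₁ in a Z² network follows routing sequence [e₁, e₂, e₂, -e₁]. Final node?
(-3, 2)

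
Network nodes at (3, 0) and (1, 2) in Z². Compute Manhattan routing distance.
4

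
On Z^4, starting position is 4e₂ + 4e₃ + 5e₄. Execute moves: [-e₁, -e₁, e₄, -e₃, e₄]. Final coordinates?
(-2, 4, 3, 7)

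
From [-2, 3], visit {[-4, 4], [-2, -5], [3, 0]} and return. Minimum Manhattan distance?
32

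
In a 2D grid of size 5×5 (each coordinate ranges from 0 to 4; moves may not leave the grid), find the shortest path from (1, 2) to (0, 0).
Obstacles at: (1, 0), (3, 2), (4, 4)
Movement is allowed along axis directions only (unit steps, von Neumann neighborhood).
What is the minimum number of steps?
3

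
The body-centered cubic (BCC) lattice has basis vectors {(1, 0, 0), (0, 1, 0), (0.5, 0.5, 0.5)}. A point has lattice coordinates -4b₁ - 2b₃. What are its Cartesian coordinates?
(-5, -1, -1)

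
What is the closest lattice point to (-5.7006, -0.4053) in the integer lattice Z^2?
(-6, 0)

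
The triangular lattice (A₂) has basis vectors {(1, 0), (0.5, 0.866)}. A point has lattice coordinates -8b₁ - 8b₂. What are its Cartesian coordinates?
(-12, -6.928)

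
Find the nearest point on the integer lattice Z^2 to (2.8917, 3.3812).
(3, 3)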